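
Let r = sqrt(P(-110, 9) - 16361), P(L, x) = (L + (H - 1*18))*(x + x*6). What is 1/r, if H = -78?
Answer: -I*sqrt(29339)/29339 ≈ -0.0058382*I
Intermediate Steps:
P(L, x) = 7*x*(-96 + L) (P(L, x) = (L + (-78 - 1*18))*(x + x*6) = (L + (-78 - 18))*(x + 6*x) = (L - 96)*(7*x) = (-96 + L)*(7*x) = 7*x*(-96 + L))
r = I*sqrt(29339) (r = sqrt(7*9*(-96 - 110) - 16361) = sqrt(7*9*(-206) - 16361) = sqrt(-12978 - 16361) = sqrt(-29339) = I*sqrt(29339) ≈ 171.29*I)
1/r = 1/(I*sqrt(29339)) = -I*sqrt(29339)/29339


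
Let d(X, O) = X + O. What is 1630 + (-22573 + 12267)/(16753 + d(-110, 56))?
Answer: 27209064/16699 ≈ 1629.4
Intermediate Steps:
d(X, O) = O + X
1630 + (-22573 + 12267)/(16753 + d(-110, 56)) = 1630 + (-22573 + 12267)/(16753 + (56 - 110)) = 1630 - 10306/(16753 - 54) = 1630 - 10306/16699 = 27209064/16699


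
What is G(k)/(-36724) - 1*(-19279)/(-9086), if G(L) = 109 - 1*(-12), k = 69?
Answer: -354550701/166837132 ≈ -2.1251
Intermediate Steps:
G(L) = 121 (G(L) = 109 + 12 = 121)
G(k)/(-36724) - 1*(-19279)/(-9086) = 121/(-36724) - 1*(-19279)/(-9086) = 121*(-1/36724) + 19279*(-1/9086) = -121/36724 - 19279/9086 = -354550701/166837132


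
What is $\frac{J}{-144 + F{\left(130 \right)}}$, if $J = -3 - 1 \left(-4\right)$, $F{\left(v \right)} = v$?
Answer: $- \frac{1}{14} \approx -0.071429$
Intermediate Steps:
$J = 1$ ($J = -3 - -4 = -3 + 4 = 1$)
$\frac{J}{-144 + F{\left(130 \right)}} = \frac{1}{-144 + 130} \cdot 1 = \frac{1}{-14} \cdot 1 = \left(- \frac{1}{14}\right) 1 = - \frac{1}{14}$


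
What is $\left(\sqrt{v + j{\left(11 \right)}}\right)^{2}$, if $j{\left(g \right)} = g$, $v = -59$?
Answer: $-48$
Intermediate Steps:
$\left(\sqrt{v + j{\left(11 \right)}}\right)^{2} = \left(\sqrt{-59 + 11}\right)^{2} = \left(\sqrt{-48}\right)^{2} = \left(4 i \sqrt{3}\right)^{2} = -48$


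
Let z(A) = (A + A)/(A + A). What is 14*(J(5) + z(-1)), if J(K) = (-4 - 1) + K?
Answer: 14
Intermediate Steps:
z(A) = 1 (z(A) = (2*A)/((2*A)) = (2*A)*(1/(2*A)) = 1)
J(K) = -5 + K
14*(J(5) + z(-1)) = 14*((-5 + 5) + 1) = 14*(0 + 1) = 14*1 = 14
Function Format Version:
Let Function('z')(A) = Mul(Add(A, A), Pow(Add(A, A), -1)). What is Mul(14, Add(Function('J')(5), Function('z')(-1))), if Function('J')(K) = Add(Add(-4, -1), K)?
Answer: 14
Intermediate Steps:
Function('z')(A) = 1 (Function('z')(A) = Mul(Mul(2, A), Pow(Mul(2, A), -1)) = Mul(Mul(2, A), Mul(Rational(1, 2), Pow(A, -1))) = 1)
Function('J')(K) = Add(-5, K)
Mul(14, Add(Function('J')(5), Function('z')(-1))) = Mul(14, Add(Add(-5, 5), 1)) = Mul(14, Add(0, 1)) = Mul(14, 1) = 14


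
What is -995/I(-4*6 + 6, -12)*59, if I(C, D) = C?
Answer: 58705/18 ≈ 3261.4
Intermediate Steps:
-995/I(-4*6 + 6, -12)*59 = -995/(-4*6 + 6)*59 = -995/(-24 + 6)*59 = -995/(-18)*59 = -995*(-1/18)*59 = (995/18)*59 = 58705/18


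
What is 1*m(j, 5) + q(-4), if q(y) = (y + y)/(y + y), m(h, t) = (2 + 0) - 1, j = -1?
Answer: 2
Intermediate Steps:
m(h, t) = 1 (m(h, t) = 2 - 1 = 1)
q(y) = 1 (q(y) = (2*y)/((2*y)) = (2*y)*(1/(2*y)) = 1)
1*m(j, 5) + q(-4) = 1*1 + 1 = 1 + 1 = 2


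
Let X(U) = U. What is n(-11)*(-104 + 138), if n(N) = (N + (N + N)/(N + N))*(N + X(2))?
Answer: 3060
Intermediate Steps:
n(N) = (1 + N)*(2 + N) (n(N) = (N + (N + N)/(N + N))*(N + 2) = (N + (2*N)/((2*N)))*(2 + N) = (N + (2*N)*(1/(2*N)))*(2 + N) = (N + 1)*(2 + N) = (1 + N)*(2 + N))
n(-11)*(-104 + 138) = (2 + (-11)² + 3*(-11))*(-104 + 138) = (2 + 121 - 33)*34 = 90*34 = 3060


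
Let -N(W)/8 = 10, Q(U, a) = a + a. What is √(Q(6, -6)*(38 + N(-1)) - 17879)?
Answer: 5*I*√695 ≈ 131.81*I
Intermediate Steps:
Q(U, a) = 2*a
N(W) = -80 (N(W) = -8*10 = -80)
√(Q(6, -6)*(38 + N(-1)) - 17879) = √((2*(-6))*(38 - 80) - 17879) = √(-12*(-42) - 17879) = √(504 - 17879) = √(-17375) = 5*I*√695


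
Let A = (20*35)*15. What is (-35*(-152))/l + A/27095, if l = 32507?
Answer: 97093780/176155433 ≈ 0.55118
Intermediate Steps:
A = 10500 (A = 700*15 = 10500)
(-35*(-152))/l + A/27095 = -35*(-152)/32507 + 10500/27095 = 5320*(1/32507) + 10500*(1/27095) = 5320/32507 + 2100/5419 = 97093780/176155433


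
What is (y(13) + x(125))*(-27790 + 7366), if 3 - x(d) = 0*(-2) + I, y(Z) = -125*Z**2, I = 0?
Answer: 431395728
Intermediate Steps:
x(d) = 3 (x(d) = 3 - (0*(-2) + 0) = 3 - (0 + 0) = 3 - 1*0 = 3 + 0 = 3)
(y(13) + x(125))*(-27790 + 7366) = (-125*13**2 + 3)*(-27790 + 7366) = (-125*169 + 3)*(-20424) = (-21125 + 3)*(-20424) = -21122*(-20424) = 431395728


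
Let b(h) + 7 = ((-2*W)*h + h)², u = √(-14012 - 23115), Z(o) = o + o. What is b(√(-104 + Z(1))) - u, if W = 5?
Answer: -8269 - I*√37127 ≈ -8269.0 - 192.68*I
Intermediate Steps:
Z(o) = 2*o
u = I*√37127 (u = √(-37127) = I*√37127 ≈ 192.68*I)
b(h) = -7 + 81*h² (b(h) = -7 + ((-2*5)*h + h)² = -7 + (-10*h + h)² = -7 + (-9*h)² = -7 + 81*h²)
b(√(-104 + Z(1))) - u = (-7 + 81*(√(-104 + 2*1))²) - I*√37127 = (-7 + 81*(√(-104 + 2))²) - I*√37127 = (-7 + 81*(√(-102))²) - I*√37127 = (-7 + 81*(I*√102)²) - I*√37127 = (-7 + 81*(-102)) - I*√37127 = (-7 - 8262) - I*√37127 = -8269 - I*√37127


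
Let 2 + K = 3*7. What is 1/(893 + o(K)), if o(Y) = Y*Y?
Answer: 1/1254 ≈ 0.00079745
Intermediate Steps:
K = 19 (K = -2 + 3*7 = -2 + 21 = 19)
o(Y) = Y²
1/(893 + o(K)) = 1/(893 + 19²) = 1/(893 + 361) = 1/1254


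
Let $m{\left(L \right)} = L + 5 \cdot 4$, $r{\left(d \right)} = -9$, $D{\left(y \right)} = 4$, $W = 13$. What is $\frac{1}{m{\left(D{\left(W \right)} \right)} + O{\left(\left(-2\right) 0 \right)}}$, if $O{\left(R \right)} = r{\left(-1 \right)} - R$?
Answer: $\frac{1}{15} \approx 0.066667$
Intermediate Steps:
$O{\left(R \right)} = -9 - R$
$m{\left(L \right)} = 20 + L$ ($m{\left(L \right)} = L + 20 = 20 + L$)
$\frac{1}{m{\left(D{\left(W \right)} \right)} + O{\left(\left(-2\right) 0 \right)}} = \frac{1}{\left(20 + 4\right) - \left(9 - 0\right)} = \frac{1}{24 - 9} = \frac{1}{15}$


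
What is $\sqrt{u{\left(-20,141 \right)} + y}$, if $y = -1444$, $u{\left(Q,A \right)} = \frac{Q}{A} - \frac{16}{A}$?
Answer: $\frac{2 i \sqrt{797590}}{47} \approx 38.003 i$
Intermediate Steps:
$u{\left(Q,A \right)} = - \frac{16}{A} + \frac{Q}{A}$
$\sqrt{u{\left(-20,141 \right)} + y} = \sqrt{\frac{-16 - 20}{141} - 1444} = \sqrt{\frac{1}{141} \left(-36\right) - 1444} = \sqrt{- \frac{12}{47} - 1444} = \sqrt{- \frac{67880}{47}} = \frac{2 i \sqrt{797590}}{47}$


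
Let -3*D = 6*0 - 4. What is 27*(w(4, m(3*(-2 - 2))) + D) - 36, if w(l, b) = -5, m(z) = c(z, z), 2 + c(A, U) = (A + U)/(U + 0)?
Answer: -135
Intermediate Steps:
c(A, U) = -2 + (A + U)/U (c(A, U) = -2 + (A + U)/(U + 0) = -2 + (A + U)/U)
m(z) = 0 (m(z) = (z - z)/z = 0/z = 0)
D = 4/3 (D = -(6*0 - 4)/3 = -(0 - 4)/3 = -⅓*(-4) = 4/3 ≈ 1.3333)
27*(w(4, m(3*(-2 - 2))) + D) - 36 = 27*(-5 + 4/3) - 36 = 27*(-11/3) - 36 = -99 - 36 = -135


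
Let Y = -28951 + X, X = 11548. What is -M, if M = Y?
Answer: 17403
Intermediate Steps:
Y = -17403 (Y = -28951 + 11548 = -17403)
M = -17403
-M = -1*(-17403) = 17403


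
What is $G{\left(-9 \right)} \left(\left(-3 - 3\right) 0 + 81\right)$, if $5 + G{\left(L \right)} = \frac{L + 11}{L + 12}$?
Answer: $-351$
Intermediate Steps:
$G{\left(L \right)} = -5 + \frac{11 + L}{12 + L}$ ($G{\left(L \right)} = -5 + \frac{L + 11}{L + 12} = -5 + \frac{11 + L}{12 + L}$)
$G{\left(-9 \right)} \left(\left(-3 - 3\right) 0 + 81\right) = \frac{-49 - -36}{12 - 9} \left(\left(-3 - 3\right) 0 + 81\right) = \frac{-49 + 36}{3} \left(\left(-6\right) 0 + 81\right) = \frac{1}{3} \left(-13\right) \left(0 + 81\right) = \left(- \frac{13}{3}\right) 81 = -351$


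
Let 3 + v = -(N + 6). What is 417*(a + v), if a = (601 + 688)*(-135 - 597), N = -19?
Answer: -393455346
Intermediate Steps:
v = 10 (v = -3 - (-19 + 6) = -3 - 1*(-13) = -3 + 13 = 10)
a = -943548 (a = 1289*(-732) = -943548)
417*(a + v) = 417*(-943548 + 10) = 417*(-943538) = -393455346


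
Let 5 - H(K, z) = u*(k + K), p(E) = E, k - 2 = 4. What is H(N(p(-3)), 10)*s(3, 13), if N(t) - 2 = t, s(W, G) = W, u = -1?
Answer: 30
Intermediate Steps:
k = 6 (k = 2 + 4 = 6)
N(t) = 2 + t
H(K, z) = 11 + K (H(K, z) = 5 - (-1)*(6 + K) = 5 - (-6 - K) = 5 + (6 + K) = 11 + K)
H(N(p(-3)), 10)*s(3, 13) = (11 + (2 - 3))*3 = (11 - 1)*3 = 10*3 = 30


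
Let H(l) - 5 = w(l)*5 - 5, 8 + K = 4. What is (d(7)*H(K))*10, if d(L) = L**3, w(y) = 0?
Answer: 0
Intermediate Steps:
K = -4 (K = -8 + 4 = -4)
H(l) = 0 (H(l) = 5 + (0*5 - 5) = 5 + (0 - 5) = 5 - 5 = 0)
(d(7)*H(K))*10 = (7**3*0)*10 = (343*0)*10 = 0*10 = 0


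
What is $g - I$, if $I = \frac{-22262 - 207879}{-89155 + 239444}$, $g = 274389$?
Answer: $\frac{41237878562}{150289} \approx 2.7439 \cdot 10^{5}$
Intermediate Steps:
$I = - \frac{230141}{150289} \approx -1.5313$
$g - I = 274389 - - \frac{230141}{150289} = 274389 + \frac{230141}{150289} = \frac{41237878562}{150289}$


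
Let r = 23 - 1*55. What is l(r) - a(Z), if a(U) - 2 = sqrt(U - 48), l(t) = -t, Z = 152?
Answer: 30 - 2*sqrt(26) ≈ 19.802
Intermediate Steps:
r = -32 (r = 23 - 55 = -32)
a(U) = 2 + sqrt(-48 + U) (a(U) = 2 + sqrt(U - 48) = 2 + sqrt(-48 + U))
l(r) - a(Z) = -1*(-32) - (2 + sqrt(-48 + 152)) = 32 - (2 + sqrt(104)) = 32 - (2 + 2*sqrt(26)) = 32 + (-2 - 2*sqrt(26)) = 30 - 2*sqrt(26)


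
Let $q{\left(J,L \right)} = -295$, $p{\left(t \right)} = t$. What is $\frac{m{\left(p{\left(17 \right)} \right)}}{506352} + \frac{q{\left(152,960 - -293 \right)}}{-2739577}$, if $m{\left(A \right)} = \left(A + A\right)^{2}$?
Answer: $\frac{829081213}{346797573276} \approx 0.0023907$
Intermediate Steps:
$m{\left(A \right)} = 4 A^{2}$ ($m{\left(A \right)} = \left(2 A\right)^{2} = 4 A^{2}$)
$\frac{m{\left(p{\left(17 \right)} \right)}}{506352} + \frac{q{\left(152,960 - -293 \right)}}{-2739577} = \frac{4 \cdot 17^{2}}{506352} - \frac{295}{-2739577} = 4 \cdot 289 \cdot \frac{1}{506352} - - \frac{295}{2739577} = 1156 \cdot \frac{1}{506352} + \frac{295}{2739577} = \frac{289}{126588} + \frac{295}{2739577} = \frac{829081213}{346797573276}$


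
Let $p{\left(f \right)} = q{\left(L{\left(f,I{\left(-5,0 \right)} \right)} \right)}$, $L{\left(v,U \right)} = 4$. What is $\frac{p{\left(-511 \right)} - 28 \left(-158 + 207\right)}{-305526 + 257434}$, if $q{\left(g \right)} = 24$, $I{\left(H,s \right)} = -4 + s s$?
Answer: $\frac{337}{12023} \approx 0.02803$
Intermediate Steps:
$I{\left(H,s \right)} = -4 + s^{2}$
$p{\left(f \right)} = 24$
$\frac{p{\left(-511 \right)} - 28 \left(-158 + 207\right)}{-305526 + 257434} = \frac{24 - 28 \left(-158 + 207\right)}{-305526 + 257434} = \frac{24 - 1372}{-48092} = \left(24 - 1372\right) \left(- \frac{1}{48092}\right) = \left(-1348\right) \left(- \frac{1}{48092}\right) = \frac{337}{12023}$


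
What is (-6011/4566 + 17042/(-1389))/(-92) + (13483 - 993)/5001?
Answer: 857618524219/324220391112 ≈ 2.6452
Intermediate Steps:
(-6011/4566 + 17042/(-1389))/(-92) + (13483 - 993)/5001 = (-6011*1/4566 + 17042*(-1/1389))*(-1/92) + 12490*(1/5001) = (-6011/4566 - 17042/1389)*(-1/92) + 12490/5001 = -28721017/2114058*(-1/92) + 12490/5001 = 28721017/194493336 + 12490/5001 = 857618524219/324220391112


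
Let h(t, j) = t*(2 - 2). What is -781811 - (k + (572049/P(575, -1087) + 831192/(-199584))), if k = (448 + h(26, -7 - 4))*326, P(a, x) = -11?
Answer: -7283571767/8316 ≈ -8.7585e+5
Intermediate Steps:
h(t, j) = 0 (h(t, j) = t*0 = 0)
k = 146048 (k = (448 + 0)*326 = 448*326 = 146048)
-781811 - (k + (572049/P(575, -1087) + 831192/(-199584))) = -781811 - (146048 + (572049/(-11) + 831192/(-199584))) = -781811 - (146048 + (572049*(-1/11) + 831192*(-1/199584))) = -781811 - (146048 + (-572049/11 - 34633/8316)) = -781811 - (146048 - 432503677/8316) = -781811 - 1*782031491/8316 = -781811 - 782031491/8316 = -7283571767/8316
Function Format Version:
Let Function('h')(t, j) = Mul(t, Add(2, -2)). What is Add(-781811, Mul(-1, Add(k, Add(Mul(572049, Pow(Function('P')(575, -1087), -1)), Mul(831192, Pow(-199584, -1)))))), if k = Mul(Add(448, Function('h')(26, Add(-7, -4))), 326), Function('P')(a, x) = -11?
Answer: Rational(-7283571767, 8316) ≈ -8.7585e+5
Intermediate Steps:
Function('h')(t, j) = 0 (Function('h')(t, j) = Mul(t, 0) = 0)
k = 146048 (k = Mul(Add(448, 0), 326) = Mul(448, 326) = 146048)
Add(-781811, Mul(-1, Add(k, Add(Mul(572049, Pow(Function('P')(575, -1087), -1)), Mul(831192, Pow(-199584, -1)))))) = Add(-781811, Mul(-1, Add(146048, Add(Mul(572049, Pow(-11, -1)), Mul(831192, Pow(-199584, -1)))))) = Add(-781811, Mul(-1, Add(146048, Add(Mul(572049, Rational(-1, 11)), Mul(831192, Rational(-1, 199584)))))) = Add(-781811, Mul(-1, Add(146048, Add(Rational(-572049, 11), Rational(-34633, 8316))))) = Add(-781811, Mul(-1, Add(146048, Rational(-432503677, 8316)))) = Add(-781811, Mul(-1, Rational(782031491, 8316))) = Add(-781811, Rational(-782031491, 8316)) = Rational(-7283571767, 8316)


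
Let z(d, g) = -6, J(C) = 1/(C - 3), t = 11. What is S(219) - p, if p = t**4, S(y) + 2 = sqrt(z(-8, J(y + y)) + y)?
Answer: -14643 + sqrt(213) ≈ -14628.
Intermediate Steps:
J(C) = 1/(-3 + C)
S(y) = -2 + sqrt(-6 + y)
p = 14641 (p = 11**4 = 14641)
S(219) - p = (-2 + sqrt(-6 + 219)) - 1*14641 = (-2 + sqrt(213)) - 14641 = -14643 + sqrt(213)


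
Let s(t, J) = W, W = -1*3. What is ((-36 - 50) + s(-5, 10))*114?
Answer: -10146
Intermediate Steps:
W = -3
s(t, J) = -3
((-36 - 50) + s(-5, 10))*114 = ((-36 - 50) - 3)*114 = (-86 - 3)*114 = -89*114 = -10146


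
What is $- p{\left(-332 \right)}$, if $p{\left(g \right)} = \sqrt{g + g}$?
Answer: $- 2 i \sqrt{166} \approx - 25.768 i$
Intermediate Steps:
$p{\left(g \right)} = \sqrt{2} \sqrt{g}$ ($p{\left(g \right)} = \sqrt{2 g} = \sqrt{2} \sqrt{g}$)
$- p{\left(-332 \right)} = - \sqrt{2} \sqrt{-332} = - \sqrt{2} \cdot 2 i \sqrt{83} = - 2 i \sqrt{166}$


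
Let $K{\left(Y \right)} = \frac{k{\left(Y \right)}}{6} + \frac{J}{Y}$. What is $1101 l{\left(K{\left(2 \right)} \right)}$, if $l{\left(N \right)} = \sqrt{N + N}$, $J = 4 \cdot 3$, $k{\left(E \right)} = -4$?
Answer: $1468 \sqrt{6} \approx 3595.9$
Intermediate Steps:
$J = 12$
$K{\left(Y \right)} = - \frac{2}{3} + \frac{12}{Y}$ ($K{\left(Y \right)} = - \frac{4}{6} + \frac{12}{Y} = \left(-4\right) \frac{1}{6} + \frac{12}{Y} = - \frac{2}{3} + \frac{12}{Y}$)
$l{\left(N \right)} = \sqrt{2} \sqrt{N}$ ($l{\left(N \right)} = \sqrt{2 N} = \sqrt{2} \sqrt{N}$)
$1101 l{\left(K{\left(2 \right)} \right)} = 1101 \sqrt{2} \sqrt{- \frac{2}{3} + \frac{12}{2}} = 1101 \sqrt{2} \sqrt{- \frac{2}{3} + 12 \cdot \frac{1}{2}} = 1101 \sqrt{2} \sqrt{- \frac{2}{3} + 6} = 1101 \sqrt{2} \sqrt{\frac{16}{3}} = 1101 \sqrt{2} \frac{4 \sqrt{3}}{3} = 1101 \frac{4 \sqrt{6}}{3} = 1468 \sqrt{6}$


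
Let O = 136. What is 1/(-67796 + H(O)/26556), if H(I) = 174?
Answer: -4426/300065067 ≈ -1.4750e-5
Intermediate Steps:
1/(-67796 + H(O)/26556) = 1/(-67796 + 174/26556) = 1/(-67796 + 174*(1/26556)) = 1/(-67796 + 29/4426) = 1/(-300065067/4426) = -4426/300065067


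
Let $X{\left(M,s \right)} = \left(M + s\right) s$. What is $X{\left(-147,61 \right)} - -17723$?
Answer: $12477$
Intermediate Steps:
$X{\left(M,s \right)} = s \left(M + s\right)$
$X{\left(-147,61 \right)} - -17723 = 61 \left(-147 + 61\right) - -17723 = 61 \left(-86\right) + 17723 = -5246 + 17723 = 12477$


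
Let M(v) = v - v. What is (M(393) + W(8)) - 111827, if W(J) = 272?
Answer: -111555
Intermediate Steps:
M(v) = 0
(M(393) + W(8)) - 111827 = (0 + 272) - 111827 = 272 - 111827 = -111555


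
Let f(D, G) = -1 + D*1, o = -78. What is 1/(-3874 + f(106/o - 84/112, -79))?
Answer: -156/604829 ≈ -0.00025792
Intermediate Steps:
f(D, G) = -1 + D
1/(-3874 + f(106/o - 84/112, -79)) = 1/(-3874 + (-1 + (106/(-78) - 84/112))) = 1/(-3874 + (-1 + (106*(-1/78) - 84*1/112))) = 1/(-3874 + (-1 + (-53/39 - ¾))) = 1/(-3874 + (-1 - 329/156)) = 1/(-3874 - 485/156) = 1/(-604829/156) = -156/604829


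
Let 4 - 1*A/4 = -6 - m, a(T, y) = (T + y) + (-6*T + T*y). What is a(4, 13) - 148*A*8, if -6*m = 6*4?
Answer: -28371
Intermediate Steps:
m = -4 ≈ -4.0000
a(T, y) = y - 5*T + T*y
A = 24 (A = 16 - 4*(-6 - 1*(-4)) = 16 - 4*(-6 + 4) = 16 - 4*(-2) = 16 + 8 = 24)
a(4, 13) - 148*A*8 = (13 - 5*4 + 4*13) - 3552*8 = (13 - 20 + 52) - 148*192 = 45 - 28416 = -28371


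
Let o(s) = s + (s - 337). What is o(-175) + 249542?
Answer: 248855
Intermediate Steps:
o(s) = -337 + 2*s (o(s) = s + (-337 + s) = -337 + 2*s)
o(-175) + 249542 = (-337 + 2*(-175)) + 249542 = (-337 - 350) + 249542 = -687 + 249542 = 248855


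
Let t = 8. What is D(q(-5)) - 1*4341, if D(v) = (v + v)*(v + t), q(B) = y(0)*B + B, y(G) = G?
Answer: -4371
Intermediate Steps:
q(B) = B (q(B) = 0*B + B = 0 + B = B)
D(v) = 2*v*(8 + v) (D(v) = (v + v)*(v + 8) = (2*v)*(8 + v) = 2*v*(8 + v))
D(q(-5)) - 1*4341 = 2*(-5)*(8 - 5) - 1*4341 = 2*(-5)*3 - 4341 = -30 - 4341 = -4371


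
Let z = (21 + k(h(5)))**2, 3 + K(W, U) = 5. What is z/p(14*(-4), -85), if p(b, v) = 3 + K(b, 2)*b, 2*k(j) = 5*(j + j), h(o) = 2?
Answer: -961/109 ≈ -8.8165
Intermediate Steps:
K(W, U) = 2 (K(W, U) = -3 + 5 = 2)
k(j) = 5*j (k(j) = (5*(j + j))/2 = (5*(2*j))/2 = (10*j)/2 = 5*j)
p(b, v) = 3 + 2*b
z = 961 (z = (21 + 5*2)**2 = (21 + 10)**2 = 31**2 = 961)
z/p(14*(-4), -85) = 961/(3 + 2*(14*(-4))) = 961/(3 + 2*(-56)) = 961/(3 - 112) = 961/(-109) = 961*(-1/109) = -961/109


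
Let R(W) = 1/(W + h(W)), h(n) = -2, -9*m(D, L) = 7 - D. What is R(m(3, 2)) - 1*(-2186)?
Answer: 48083/22 ≈ 2185.6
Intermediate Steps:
m(D, L) = -7/9 + D/9 (m(D, L) = -(7 - D)/9 = -7/9 + D/9)
R(W) = 1/(-2 + W) (R(W) = 1/(W - 2) = 1/(-2 + W))
R(m(3, 2)) - 1*(-2186) = 1/(-2 + (-7/9 + (1/9)*3)) - 1*(-2186) = 1/(-2 + (-7/9 + 1/3)) + 2186 = 1/(-2 - 4/9) + 2186 = 1/(-22/9) + 2186 = -9/22 + 2186 = 48083/22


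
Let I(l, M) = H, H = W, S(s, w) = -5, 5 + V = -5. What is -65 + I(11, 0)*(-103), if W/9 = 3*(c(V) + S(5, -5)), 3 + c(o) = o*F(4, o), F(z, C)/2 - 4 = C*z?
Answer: -1980137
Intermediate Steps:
V = -10 (V = -5 - 5 = -10)
F(z, C) = 8 + 2*C*z (F(z, C) = 8 + 2*(C*z) = 8 + 2*C*z)
c(o) = -3 + o*(8 + 8*o) (c(o) = -3 + o*(8 + 2*o*4) = -3 + o*(8 + 8*o))
W = 19224 (W = 9*(3*((-3 + 8*(-10)*(1 - 10)) - 5)) = 9*(3*((-3 + 8*(-10)*(-9)) - 5)) = 9*(3*((-3 + 720) - 5)) = 9*(3*(717 - 5)) = 9*(3*712) = 9*2136 = 19224)
H = 19224
I(l, M) = 19224
-65 + I(11, 0)*(-103) = -65 + 19224*(-103) = -65 - 1980072 = -1980137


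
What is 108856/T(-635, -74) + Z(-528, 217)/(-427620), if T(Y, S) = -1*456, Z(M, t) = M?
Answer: -484882937/2031195 ≈ -238.72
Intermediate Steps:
T(Y, S) = -456
108856/T(-635, -74) + Z(-528, 217)/(-427620) = 108856/(-456) - 528/(-427620) = 108856*(-1/456) - 528*(-1/427620) = -13607/57 + 44/35635 = -484882937/2031195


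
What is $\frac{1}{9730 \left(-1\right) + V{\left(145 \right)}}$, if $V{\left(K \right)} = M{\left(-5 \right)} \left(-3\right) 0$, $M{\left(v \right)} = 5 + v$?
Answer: $- \frac{1}{9730} \approx -0.00010277$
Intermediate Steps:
$V{\left(K \right)} = 0$ ($V{\left(K \right)} = \left(5 - 5\right) \left(-3\right) 0 = 0 \left(-3\right) 0 = 0 \cdot 0 = 0$)
$\frac{1}{9730 \left(-1\right) + V{\left(145 \right)}} = \frac{1}{9730 \left(-1\right) + 0} = \frac{1}{-9730 + 0} = \frac{1}{-9730} = - \frac{1}{9730}$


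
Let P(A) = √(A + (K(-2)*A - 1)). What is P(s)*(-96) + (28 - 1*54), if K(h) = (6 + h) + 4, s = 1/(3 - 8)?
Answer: -26 - 96*I*√70/5 ≈ -26.0 - 160.64*I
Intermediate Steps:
s = -⅕ (s = 1/(-5) = -⅕ ≈ -0.20000)
K(h) = 10 + h
P(A) = √(-1 + 9*A) (P(A) = √(A + ((10 - 2)*A - 1)) = √(A + (8*A - 1)) = √(A + (-1 + 8*A)) = √(-1 + 9*A))
P(s)*(-96) + (28 - 1*54) = √(-1 + 9*(-⅕))*(-96) + (28 - 1*54) = √(-1 - 9/5)*(-96) + (28 - 54) = √(-14/5)*(-96) - 26 = (I*√70/5)*(-96) - 26 = -96*I*√70/5 - 26 = -26 - 96*I*√70/5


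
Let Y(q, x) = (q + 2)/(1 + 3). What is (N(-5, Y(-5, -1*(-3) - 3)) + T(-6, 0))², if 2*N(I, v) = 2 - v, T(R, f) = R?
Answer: 1369/64 ≈ 21.391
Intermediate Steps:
Y(q, x) = ½ + q/4 (Y(q, x) = (2 + q)/4 = (2 + q)*(¼) = ½ + q/4)
N(I, v) = 1 - v/2 (N(I, v) = (2 - v)/2 = 1 - v/2)
(N(-5, Y(-5, -1*(-3) - 3)) + T(-6, 0))² = ((1 - (½ + (¼)*(-5))/2) - 6)² = ((1 - (½ - 5/4)/2) - 6)² = ((1 - ½*(-¾)) - 6)² = ((1 + 3/8) - 6)² = (11/8 - 6)² = (-37/8)² = 1369/64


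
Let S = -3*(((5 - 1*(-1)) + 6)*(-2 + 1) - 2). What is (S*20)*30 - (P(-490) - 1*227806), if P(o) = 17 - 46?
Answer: 253035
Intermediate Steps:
P(o) = -29
S = 42 (S = -3*(((5 + 1) + 6)*(-1) - 2) = -3*((6 + 6)*(-1) - 2) = -3*(12*(-1) - 2) = -3*(-12 - 2) = -3*(-14) = 42)
(S*20)*30 - (P(-490) - 1*227806) = (42*20)*30 - (-29 - 1*227806) = 840*30 - (-29 - 227806) = 25200 - 1*(-227835) = 25200 + 227835 = 253035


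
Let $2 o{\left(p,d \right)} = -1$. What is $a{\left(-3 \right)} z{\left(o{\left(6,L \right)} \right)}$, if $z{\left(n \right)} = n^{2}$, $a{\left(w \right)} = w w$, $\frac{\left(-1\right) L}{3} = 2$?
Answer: $\frac{9}{4} \approx 2.25$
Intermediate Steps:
$L = -6$ ($L = \left(-3\right) 2 = -6$)
$o{\left(p,d \right)} = - \frac{1}{2}$ ($o{\left(p,d \right)} = \frac{1}{2} \left(-1\right) = - \frac{1}{2}$)
$a{\left(w \right)} = w^{2}$
$a{\left(-3 \right)} z{\left(o{\left(6,L \right)} \right)} = \left(-3\right)^{2} \left(- \frac{1}{2}\right)^{2} = 9 \cdot \frac{1}{4} = \frac{9}{4}$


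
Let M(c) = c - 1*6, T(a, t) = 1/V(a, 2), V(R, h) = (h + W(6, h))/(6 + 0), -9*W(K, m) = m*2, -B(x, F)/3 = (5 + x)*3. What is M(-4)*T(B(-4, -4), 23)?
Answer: -270/7 ≈ -38.571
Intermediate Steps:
B(x, F) = -45 - 9*x (B(x, F) = -3*(5 + x)*3 = -3*(15 + 3*x) = -45 - 9*x)
W(K, m) = -2*m/9 (W(K, m) = -m*2/9 = -2*m/9)
V(R, h) = 7*h/54 (V(R, h) = (h - 2*h/9)/(6 + 0) = (7*h/9)/6 = (7*h/9)*(⅙) = 7*h/54)
T(a, t) = 27/7 (T(a, t) = 1/((7/54)*2) = 1/(7/27) = 27/7)
M(c) = -6 + c (M(c) = c - 6 = -6 + c)
M(-4)*T(B(-4, -4), 23) = (-6 - 4)*(27/7) = -10*27/7 = -270/7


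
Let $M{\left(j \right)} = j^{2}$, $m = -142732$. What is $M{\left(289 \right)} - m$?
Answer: $226253$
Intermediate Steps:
$M{\left(289 \right)} - m = 289^{2} - -142732 = 83521 + 142732 = 226253$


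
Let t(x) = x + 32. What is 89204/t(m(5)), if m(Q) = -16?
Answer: 22301/4 ≈ 5575.3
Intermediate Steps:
t(x) = 32 + x
89204/t(m(5)) = 89204/(32 - 16) = 89204/16 = 89204*(1/16) = 22301/4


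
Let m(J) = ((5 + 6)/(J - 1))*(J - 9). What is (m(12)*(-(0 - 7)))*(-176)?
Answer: -3696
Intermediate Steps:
m(J) = 11*(-9 + J)/(-1 + J) (m(J) = (11/(-1 + J))*(-9 + J) = 11*(-9 + J)/(-1 + J))
(m(12)*(-(0 - 7)))*(-176) = ((11*(-9 + 12)/(-1 + 12))*(-(0 - 7)))*(-176) = ((11*3/11)*(-1*(-7)))*(-176) = ((11*(1/11)*3)*7)*(-176) = (3*7)*(-176) = 21*(-176) = -3696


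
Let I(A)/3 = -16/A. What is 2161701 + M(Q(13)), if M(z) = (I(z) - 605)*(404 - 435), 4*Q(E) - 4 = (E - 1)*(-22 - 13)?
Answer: 28345742/13 ≈ 2.1804e+6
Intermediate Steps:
I(A) = -48/A (I(A) = 3*(-16/A) = -48/A)
Q(E) = 39/4 - 35*E/4 (Q(E) = 1 + ((E - 1)*(-22 - 13))/4 = 1 + ((-1 + E)*(-35))/4 = 1 + (35 - 35*E)/4 = 1 + (35/4 - 35*E/4) = 39/4 - 35*E/4)
M(z) = 18755 + 1488/z (M(z) = (-48/z - 605)*(404 - 435) = (-605 - 48/z)*(-31) = 18755 + 1488/z)
2161701 + M(Q(13)) = 2161701 + (18755 + 1488/(39/4 - 35/4*13)) = 2161701 + (18755 + 1488/(39/4 - 455/4)) = 2161701 + (18755 + 1488/(-104)) = 2161701 + (18755 + 1488*(-1/104)) = 2161701 + (18755 - 186/13) = 2161701 + 243629/13 = 28345742/13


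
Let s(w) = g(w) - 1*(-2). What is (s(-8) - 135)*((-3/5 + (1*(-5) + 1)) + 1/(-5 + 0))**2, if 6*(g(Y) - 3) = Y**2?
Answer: -68736/25 ≈ -2749.4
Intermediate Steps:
g(Y) = 3 + Y**2/6
s(w) = 5 + w**2/6 (s(w) = (3 + w**2/6) - 1*(-2) = (3 + w**2/6) + 2 = 5 + w**2/6)
(s(-8) - 135)*((-3/5 + (1*(-5) + 1)) + 1/(-5 + 0))**2 = ((5 + (1/6)*(-8)**2) - 135)*((-3/5 + (1*(-5) + 1)) + 1/(-5 + 0))**2 = ((5 + (1/6)*64) - 135)*((-3*1/5 + (-5 + 1)) + 1/(-5))**2 = ((5 + 32/3) - 135)*((-3/5 - 4) - 1/5)**2 = (47/3 - 135)*(-23/5 - 1/5)**2 = -358*(-24/5)**2/3 = -358/3*576/25 = -68736/25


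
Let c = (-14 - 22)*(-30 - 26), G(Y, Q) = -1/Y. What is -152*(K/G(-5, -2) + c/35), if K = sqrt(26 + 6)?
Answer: -43776/5 - 3040*sqrt(2) ≈ -13054.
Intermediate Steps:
K = 4*sqrt(2) (K = sqrt(32) = 4*sqrt(2) ≈ 5.6569)
c = 2016 (c = -36*(-56) = 2016)
-152*(K/G(-5, -2) + c/35) = -152*((4*sqrt(2))/((-1/(-5))) + 2016/35) = -152*((4*sqrt(2))/((-1*(-1/5))) + 2016*(1/35)) = -152*((4*sqrt(2))/(1/5) + 288/5) = -152*((4*sqrt(2))*5 + 288/5) = -152*(20*sqrt(2) + 288/5) = -152*(288/5 + 20*sqrt(2)) = -43776/5 - 3040*sqrt(2)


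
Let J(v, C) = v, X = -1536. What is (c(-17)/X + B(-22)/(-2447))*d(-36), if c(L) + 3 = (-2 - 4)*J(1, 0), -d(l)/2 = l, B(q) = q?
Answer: 167445/156608 ≈ 1.0692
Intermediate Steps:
d(l) = -2*l
c(L) = -9 (c(L) = -3 + (-2 - 4)*1 = -3 - 6*1 = -3 - 6 = -9)
(c(-17)/X + B(-22)/(-2447))*d(-36) = (-9/(-1536) - 22/(-2447))*(-2*(-36)) = (-9*(-1/1536) - 22*(-1/2447))*72 = (3/512 + 22/2447)*72 = (18605/1252864)*72 = 167445/156608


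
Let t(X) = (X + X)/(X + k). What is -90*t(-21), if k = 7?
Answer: -270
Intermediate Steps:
t(X) = 2*X/(7 + X) (t(X) = (X + X)/(X + 7) = (2*X)/(7 + X) = 2*X/(7 + X))
-90*t(-21) = -180*(-21)/(7 - 21) = -180*(-21)/(-14) = -180*(-21)*(-1)/14 = -90*3 = -270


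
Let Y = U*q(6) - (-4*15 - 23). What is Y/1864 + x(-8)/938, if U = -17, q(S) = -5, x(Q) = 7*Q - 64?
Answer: -4131/109277 ≈ -0.037803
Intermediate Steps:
x(Q) = -64 + 7*Q
Y = 168 (Y = -17*(-5) - (-4*15 - 23) = 85 - (-60 - 23) = 85 - 1*(-83) = 85 + 83 = 168)
Y/1864 + x(-8)/938 = 168/1864 + (-64 + 7*(-8))/938 = 168*(1/1864) + (-64 - 56)*(1/938) = 21/233 - 120*1/938 = 21/233 - 60/469 = -4131/109277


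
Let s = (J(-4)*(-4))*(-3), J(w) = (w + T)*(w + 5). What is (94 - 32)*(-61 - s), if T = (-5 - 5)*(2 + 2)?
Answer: 28954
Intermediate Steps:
T = -40 (T = -10*4 = -40)
J(w) = (-40 + w)*(5 + w) (J(w) = (w - 40)*(w + 5) = (-40 + w)*(5 + w))
s = -528 (s = ((-200 + (-4)² - 35*(-4))*(-4))*(-3) = ((-200 + 16 + 140)*(-4))*(-3) = -44*(-4)*(-3) = 176*(-3) = -528)
(94 - 32)*(-61 - s) = (94 - 32)*(-61 - 1*(-528)) = 62*(-61 + 528) = 62*467 = 28954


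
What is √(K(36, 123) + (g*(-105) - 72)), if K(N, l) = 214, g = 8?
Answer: I*√698 ≈ 26.42*I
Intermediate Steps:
√(K(36, 123) + (g*(-105) - 72)) = √(214 + (8*(-105) - 72)) = √(214 + (-840 - 72)) = √(214 - 912) = √(-698) = I*√698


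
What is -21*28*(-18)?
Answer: 10584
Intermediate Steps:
-21*28*(-18) = -588*(-18) = 10584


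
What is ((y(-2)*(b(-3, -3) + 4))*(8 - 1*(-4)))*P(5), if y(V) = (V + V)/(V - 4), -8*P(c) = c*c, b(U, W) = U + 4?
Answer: -125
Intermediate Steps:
b(U, W) = 4 + U
P(c) = -c²/8 (P(c) = -c*c/8 = -c²/8)
y(V) = 2*V/(-4 + V) (y(V) = (2*V)/(-4 + V) = 2*V/(-4 + V))
((y(-2)*(b(-3, -3) + 4))*(8 - 1*(-4)))*P(5) = (((2*(-2)/(-4 - 2))*((4 - 3) + 4))*(8 - 1*(-4)))*(-⅛*5²) = (((2*(-2)/(-6))*(1 + 4))*(8 + 4))*(-⅛*25) = (((2*(-2)*(-⅙))*5)*12)*(-25/8) = (((⅔)*5)*12)*(-25/8) = ((10/3)*12)*(-25/8) = 40*(-25/8) = -125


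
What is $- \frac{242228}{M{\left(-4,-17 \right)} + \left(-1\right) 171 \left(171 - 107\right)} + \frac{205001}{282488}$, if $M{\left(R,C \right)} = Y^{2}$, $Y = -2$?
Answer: $\frac{17667303551}{772604680} \approx 22.867$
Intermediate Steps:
$M{\left(R,C \right)} = 4$ ($M{\left(R,C \right)} = \left(-2\right)^{2} = 4$)
$- \frac{242228}{M{\left(-4,-17 \right)} + \left(-1\right) 171 \left(171 - 107\right)} + \frac{205001}{282488} = - \frac{242228}{4 + \left(-1\right) 171 \left(171 - 107\right)} + \frac{205001}{282488} = - \frac{242228}{4 - 171 \left(171 - 107\right)} + 205001 \cdot \frac{1}{282488} = - \frac{242228}{4 - 10944} + \frac{205001}{282488} = - \frac{242228}{-10940} + \frac{205001}{282488} = \left(-242228\right) \left(- \frac{1}{10940}\right) + \frac{205001}{282488} = \frac{60557}{2735} + \frac{205001}{282488} = \frac{17667303551}{772604680}$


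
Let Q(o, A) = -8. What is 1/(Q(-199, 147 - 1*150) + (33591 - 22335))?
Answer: 1/11248 ≈ 8.8905e-5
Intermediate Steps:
1/(Q(-199, 147 - 1*150) + (33591 - 22335)) = 1/(-8 + (33591 - 22335)) = 1/(-8 + 11256) = 1/11248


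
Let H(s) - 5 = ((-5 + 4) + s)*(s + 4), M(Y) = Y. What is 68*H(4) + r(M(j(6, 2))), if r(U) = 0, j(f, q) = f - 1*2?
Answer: 1972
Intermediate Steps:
j(f, q) = -2 + f (j(f, q) = f - 2 = -2 + f)
H(s) = 5 + (-1 + s)*(4 + s) (H(s) = 5 + ((-5 + 4) + s)*(s + 4) = 5 + (-1 + s)*(4 + s))
68*H(4) + r(M(j(6, 2))) = 68*(1 + 4² + 3*4) + 0 = 68*(1 + 16 + 12) + 0 = 68*29 + 0 = 1972 + 0 = 1972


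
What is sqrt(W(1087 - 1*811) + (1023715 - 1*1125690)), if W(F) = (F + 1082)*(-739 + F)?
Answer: I*sqrt(730729) ≈ 854.83*I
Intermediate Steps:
W(F) = (-739 + F)*(1082 + F) (W(F) = (1082 + F)*(-739 + F) = (-739 + F)*(1082 + F))
sqrt(W(1087 - 1*811) + (1023715 - 1*1125690)) = sqrt((-799598 + (1087 - 1*811)**2 + 343*(1087 - 1*811)) + (1023715 - 1*1125690)) = sqrt((-799598 + (1087 - 811)**2 + 343*(1087 - 811)) + (1023715 - 1125690)) = sqrt((-799598 + 276**2 + 343*276) - 101975) = sqrt((-799598 + 76176 + 94668) - 101975) = sqrt(-628754 - 101975) = sqrt(-730729) = I*sqrt(730729)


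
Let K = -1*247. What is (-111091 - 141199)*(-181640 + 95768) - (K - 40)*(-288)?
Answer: 21664564224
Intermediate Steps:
K = -247
(-111091 - 141199)*(-181640 + 95768) - (K - 40)*(-288) = (-111091 - 141199)*(-181640 + 95768) - (-247 - 40)*(-288) = -252290*(-85872) - (-287)*(-288) = 21664646880 - 1*82656 = 21664646880 - 82656 = 21664564224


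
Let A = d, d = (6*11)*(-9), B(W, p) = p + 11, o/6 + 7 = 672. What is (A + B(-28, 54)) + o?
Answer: 3461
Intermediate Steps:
o = 3990 (o = -42 + 6*672 = -42 + 4032 = 3990)
B(W, p) = 11 + p
d = -594 (d = 66*(-9) = -594)
A = -594
(A + B(-28, 54)) + o = (-594 + (11 + 54)) + 3990 = (-594 + 65) + 3990 = -529 + 3990 = 3461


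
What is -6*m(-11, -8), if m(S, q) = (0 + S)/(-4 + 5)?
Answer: 66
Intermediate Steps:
m(S, q) = S (m(S, q) = S/1 = S*1 = S)
-6*m(-11, -8) = -6*(-11) = 66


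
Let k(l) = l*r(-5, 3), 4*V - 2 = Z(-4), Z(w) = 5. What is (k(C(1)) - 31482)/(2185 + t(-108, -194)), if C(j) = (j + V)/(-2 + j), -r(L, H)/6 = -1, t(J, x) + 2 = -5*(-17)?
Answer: -20999/1512 ≈ -13.888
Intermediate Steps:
t(J, x) = 83 (t(J, x) = -2 - 5*(-17) = -2 + 85 = 83)
V = 7/4 (V = ½ + (¼)*5 = ½ + 5/4 = 7/4 ≈ 1.7500)
r(L, H) = 6 (r(L, H) = -6*(-1) = 6)
C(j) = (7/4 + j)/(-2 + j) (C(j) = (j + 7/4)/(-2 + j) = (7/4 + j)/(-2 + j))
k(l) = 6*l (k(l) = l*6 = 6*l)
(k(C(1)) - 31482)/(2185 + t(-108, -194)) = (6*((7/4 + 1)/(-2 + 1)) - 31482)/(2185 + 83) = (6*((11/4)/(-1)) - 31482)/2268 = (6*(-1*11/4) - 31482)*(1/2268) = (6*(-11/4) - 31482)*(1/2268) = (-33/2 - 31482)*(1/2268) = -62997/2*1/2268 = -20999/1512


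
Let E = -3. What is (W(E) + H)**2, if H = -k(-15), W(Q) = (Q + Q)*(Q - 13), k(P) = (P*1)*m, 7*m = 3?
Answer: 514089/49 ≈ 10492.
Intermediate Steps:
m = 3/7 (m = (1/7)*3 = 3/7 ≈ 0.42857)
k(P) = 3*P/7 (k(P) = (P*1)*(3/7) = P*(3/7) = 3*P/7)
W(Q) = 2*Q*(-13 + Q) (W(Q) = (2*Q)*(-13 + Q) = 2*Q*(-13 + Q))
H = 45/7 (H = -3*(-15)/7 = -1*(-45/7) = 45/7 ≈ 6.4286)
(W(E) + H)**2 = (2*(-3)*(-13 - 3) + 45/7)**2 = (2*(-3)*(-16) + 45/7)**2 = (96 + 45/7)**2 = (717/7)**2 = 514089/49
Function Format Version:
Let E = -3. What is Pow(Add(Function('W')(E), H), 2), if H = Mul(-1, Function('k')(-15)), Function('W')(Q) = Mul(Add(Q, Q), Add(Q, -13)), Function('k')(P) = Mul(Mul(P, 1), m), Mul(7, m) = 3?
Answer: Rational(514089, 49) ≈ 10492.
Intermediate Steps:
m = Rational(3, 7) (m = Mul(Rational(1, 7), 3) = Rational(3, 7) ≈ 0.42857)
Function('k')(P) = Mul(Rational(3, 7), P) (Function('k')(P) = Mul(Mul(P, 1), Rational(3, 7)) = Mul(P, Rational(3, 7)) = Mul(Rational(3, 7), P))
Function('W')(Q) = Mul(2, Q, Add(-13, Q)) (Function('W')(Q) = Mul(Mul(2, Q), Add(-13, Q)) = Mul(2, Q, Add(-13, Q)))
H = Rational(45, 7) (H = Mul(-1, Mul(Rational(3, 7), -15)) = Mul(-1, Rational(-45, 7)) = Rational(45, 7) ≈ 6.4286)
Pow(Add(Function('W')(E), H), 2) = Pow(Add(Mul(2, -3, Add(-13, -3)), Rational(45, 7)), 2) = Pow(Add(Mul(2, -3, -16), Rational(45, 7)), 2) = Pow(Add(96, Rational(45, 7)), 2) = Pow(Rational(717, 7), 2) = Rational(514089, 49)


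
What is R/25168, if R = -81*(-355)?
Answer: 28755/25168 ≈ 1.1425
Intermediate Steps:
R = 28755
R/25168 = 28755/25168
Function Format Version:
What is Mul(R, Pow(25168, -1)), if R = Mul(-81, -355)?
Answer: Rational(28755, 25168) ≈ 1.1425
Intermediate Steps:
R = 28755
Mul(R, Pow(25168, -1)) = Mul(28755, Pow(25168, -1)) = Mul(28755, Rational(1, 25168)) = Rational(28755, 25168)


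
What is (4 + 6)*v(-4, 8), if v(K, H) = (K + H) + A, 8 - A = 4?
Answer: 80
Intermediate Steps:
A = 4 (A = 8 - 1*4 = 8 - 4 = 4)
v(K, H) = 4 + H + K (v(K, H) = (K + H) + 4 = (H + K) + 4 = 4 + H + K)
(4 + 6)*v(-4, 8) = (4 + 6)*(4 + 8 - 4) = 10*8 = 80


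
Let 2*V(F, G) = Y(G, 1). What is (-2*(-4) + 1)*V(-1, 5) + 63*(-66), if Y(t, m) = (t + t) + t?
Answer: -8181/2 ≈ -4090.5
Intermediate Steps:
Y(t, m) = 3*t (Y(t, m) = 2*t + t = 3*t)
V(F, G) = 3*G/2 (V(F, G) = (3*G)/2 = 3*G/2)
(-2*(-4) + 1)*V(-1, 5) + 63*(-66) = (-2*(-4) + 1)*((3/2)*5) + 63*(-66) = (8 + 1)*(15/2) - 4158 = 9*(15/2) - 4158 = 135/2 - 4158 = -8181/2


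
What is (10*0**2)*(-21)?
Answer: 0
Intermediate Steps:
(10*0**2)*(-21) = (10*0)*(-21) = 0*(-21) = 0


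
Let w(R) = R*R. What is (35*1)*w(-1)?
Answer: 35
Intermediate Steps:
w(R) = R²
(35*1)*w(-1) = (35*1)*(-1)² = 35*1 = 35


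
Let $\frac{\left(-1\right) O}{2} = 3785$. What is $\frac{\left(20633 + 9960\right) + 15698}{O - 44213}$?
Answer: $- \frac{46291}{51783} \approx -0.89394$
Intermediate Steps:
$O = -7570$ ($O = \left(-2\right) 3785 = -7570$)
$\frac{\left(20633 + 9960\right) + 15698}{O - 44213} = \frac{\left(20633 + 9960\right) + 15698}{-7570 - 44213} = \frac{30593 + 15698}{-51783} = 46291 \left(- \frac{1}{51783}\right) = - \frac{46291}{51783}$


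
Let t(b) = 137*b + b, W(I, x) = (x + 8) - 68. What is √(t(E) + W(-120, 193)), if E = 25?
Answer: √3583 ≈ 59.858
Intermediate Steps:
W(I, x) = -60 + x (W(I, x) = (8 + x) - 68 = -60 + x)
t(b) = 138*b
√(t(E) + W(-120, 193)) = √(138*25 + (-60 + 193)) = √(3450 + 133) = √3583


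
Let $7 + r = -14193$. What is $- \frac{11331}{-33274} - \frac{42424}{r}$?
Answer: $\frac{196564547}{59061350} \approx 3.3281$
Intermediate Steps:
$r = -14200$ ($r = -7 - 14193 = -14200$)
$- \frac{11331}{-33274} - \frac{42424}{r} = - \frac{11331}{-33274} - \frac{42424}{-14200} = \left(-11331\right) \left(- \frac{1}{33274}\right) - - \frac{5303}{1775} = \frac{11331}{33274} + \frac{5303}{1775} = \frac{196564547}{59061350}$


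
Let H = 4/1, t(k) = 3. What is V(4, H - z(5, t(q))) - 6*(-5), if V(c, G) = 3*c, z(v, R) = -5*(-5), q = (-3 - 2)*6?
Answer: 42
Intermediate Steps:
q = -30 (q = -5*6 = -30)
z(v, R) = 25
H = 4 (H = 4*1 = 4)
V(4, H - z(5, t(q))) - 6*(-5) = 3*4 - 6*(-5) = 12 + 30 = 42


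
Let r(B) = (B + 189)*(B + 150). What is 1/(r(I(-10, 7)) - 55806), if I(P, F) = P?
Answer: -1/30746 ≈ -3.2525e-5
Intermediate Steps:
r(B) = (150 + B)*(189 + B) (r(B) = (189 + B)*(150 + B) = (150 + B)*(189 + B))
1/(r(I(-10, 7)) - 55806) = 1/((28350 + (-10)² + 339*(-10)) - 55806) = 1/((28350 + 100 - 3390) - 55806) = 1/(25060 - 55806) = 1/(-30746) = -1/30746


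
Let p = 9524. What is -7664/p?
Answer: -1916/2381 ≈ -0.80470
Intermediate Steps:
-7664/p = -7664/9524 = -7664*1/9524 = -1916/2381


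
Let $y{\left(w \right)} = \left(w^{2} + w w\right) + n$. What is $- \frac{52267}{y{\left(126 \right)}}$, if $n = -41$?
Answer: $- \frac{52267}{31711} \approx -1.6482$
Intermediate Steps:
$y{\left(w \right)} = -41 + 2 w^{2}$ ($y{\left(w \right)} = \left(w^{2} + w w\right) - 41 = \left(w^{2} + w^{2}\right) - 41 = 2 w^{2} - 41 = -41 + 2 w^{2}$)
$- \frac{52267}{y{\left(126 \right)}} = - \frac{52267}{-41 + 2 \cdot 126^{2}} = - \frac{52267}{-41 + 2 \cdot 15876} = - \frac{52267}{-41 + 31752} = - \frac{52267}{31711}$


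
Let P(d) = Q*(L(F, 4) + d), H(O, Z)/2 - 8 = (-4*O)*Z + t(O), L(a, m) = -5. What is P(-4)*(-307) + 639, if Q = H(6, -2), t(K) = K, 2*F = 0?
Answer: 343251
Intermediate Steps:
F = 0 (F = (1/2)*0 = 0)
H(O, Z) = 16 + 2*O - 8*O*Z (H(O, Z) = 16 + 2*((-4*O)*Z + O) = 16 + 2*(-4*O*Z + O) = 16 + 2*(O - 4*O*Z) = 16 + (2*O - 8*O*Z) = 16 + 2*O - 8*O*Z)
Q = 124 (Q = 16 + 2*6 - 8*6*(-2) = 16 + 12 + 96 = 124)
P(d) = -620 + 124*d (P(d) = 124*(-5 + d) = -620 + 124*d)
P(-4)*(-307) + 639 = (-620 + 124*(-4))*(-307) + 639 = (-620 - 496)*(-307) + 639 = -1116*(-307) + 639 = 342612 + 639 = 343251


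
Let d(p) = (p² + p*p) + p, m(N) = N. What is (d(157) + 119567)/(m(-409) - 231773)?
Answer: -84511/116091 ≈ -0.72797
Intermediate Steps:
d(p) = p + 2*p² (d(p) = (p² + p²) + p = 2*p² + p = p + 2*p²)
(d(157) + 119567)/(m(-409) - 231773) = (157*(1 + 2*157) + 119567)/(-409 - 231773) = (157*(1 + 314) + 119567)/(-232182) = (157*315 + 119567)*(-1/232182) = (49455 + 119567)*(-1/232182) = 169022*(-1/232182) = -84511/116091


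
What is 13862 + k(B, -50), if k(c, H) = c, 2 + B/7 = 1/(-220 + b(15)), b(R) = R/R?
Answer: 3032705/219 ≈ 13848.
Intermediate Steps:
b(R) = 1
B = -3073/219 (B = -14 + 7/(-220 + 1) = -14 + 7/(-219) = -14 + 7*(-1/219) = -14 - 7/219 = -3073/219 ≈ -14.032)
13862 + k(B, -50) = 13862 - 3073/219 = 3032705/219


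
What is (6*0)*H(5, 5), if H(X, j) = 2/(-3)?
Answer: 0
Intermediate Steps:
H(X, j) = -⅔ (H(X, j) = 2*(-⅓) = -⅔)
(6*0)*H(5, 5) = (6*0)*(-⅔) = 0*(-⅔) = 0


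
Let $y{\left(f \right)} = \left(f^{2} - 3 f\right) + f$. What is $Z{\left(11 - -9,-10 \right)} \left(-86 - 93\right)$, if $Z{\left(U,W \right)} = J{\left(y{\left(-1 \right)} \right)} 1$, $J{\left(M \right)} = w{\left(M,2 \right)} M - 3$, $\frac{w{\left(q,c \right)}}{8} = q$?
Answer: $-12351$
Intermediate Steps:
$w{\left(q,c \right)} = 8 q$
$y{\left(f \right)} = f^{2} - 2 f$
$J{\left(M \right)} = -3 + 8 M^{2}$ ($J{\left(M \right)} = 8 M M - 3 = 8 M^{2} - 3 = -3 + 8 M^{2}$)
$Z{\left(U,W \right)} = 69$ ($Z{\left(U,W \right)} = \left(-3 + 8 \left(- (-2 - 1)\right)^{2}\right) 1 = \left(-3 + 8 \left(\left(-1\right) \left(-3\right)\right)^{2}\right) 1 = \left(-3 + 8 \cdot 3^{2}\right) 1 = \left(-3 + 8 \cdot 9\right) 1 = \left(-3 + 72\right) 1 = 69 \cdot 1 = 69$)
$Z{\left(11 - -9,-10 \right)} \left(-86 - 93\right) = 69 \left(-86 - 93\right) = 69 \left(-179\right) = -12351$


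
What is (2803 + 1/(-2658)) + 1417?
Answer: 11216759/2658 ≈ 4220.0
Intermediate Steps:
(2803 + 1/(-2658)) + 1417 = (2803 - 1/2658) + 1417 = 7450373/2658 + 1417 = 11216759/2658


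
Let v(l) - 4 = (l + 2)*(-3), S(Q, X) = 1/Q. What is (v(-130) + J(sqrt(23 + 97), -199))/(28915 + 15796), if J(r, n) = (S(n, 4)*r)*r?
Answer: 77092/8897489 ≈ 0.0086645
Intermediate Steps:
J(r, n) = r**2/n (J(r, n) = (r/n)*r = r**2/n)
v(l) = -2 - 3*l (v(l) = 4 + (l + 2)*(-3) = 4 + (2 + l)*(-3) = 4 + (-6 - 3*l) = -2 - 3*l)
(v(-130) + J(sqrt(23 + 97), -199))/(28915 + 15796) = ((-2 - 3*(-130)) + (sqrt(23 + 97))**2/(-199))/(28915 + 15796) = ((-2 + 390) - (sqrt(120))**2/199)/44711 = (388 - (2*sqrt(30))**2/199)*(1/44711) = (388 - 1/199*120)*(1/44711) = (388 - 120/199)*(1/44711) = (77092/199)*(1/44711) = 77092/8897489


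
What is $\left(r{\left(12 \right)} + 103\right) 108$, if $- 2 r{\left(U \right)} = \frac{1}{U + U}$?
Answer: $\frac{44487}{4} \approx 11122.0$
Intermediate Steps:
$r{\left(U \right)} = - \frac{1}{4 U}$ ($r{\left(U \right)} = - \frac{1}{2 \left(U + U\right)} = - \frac{1}{2 \cdot 2 U} = - \frac{\frac{1}{2} \frac{1}{U}}{2} = - \frac{1}{4 U}$)
$\left(r{\left(12 \right)} + 103\right) 108 = \left(- \frac{1}{4 \cdot 12} + 103\right) 108 = \left(\left(- \frac{1}{4}\right) \frac{1}{12} + 103\right) 108 = \left(- \frac{1}{48} + 103\right) 108 = \frac{4943}{48} \cdot 108 = \frac{44487}{4}$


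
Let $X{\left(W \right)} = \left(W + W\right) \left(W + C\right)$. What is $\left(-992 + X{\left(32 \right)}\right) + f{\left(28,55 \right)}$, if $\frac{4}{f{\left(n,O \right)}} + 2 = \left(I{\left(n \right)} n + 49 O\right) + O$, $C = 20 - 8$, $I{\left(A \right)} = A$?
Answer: $\frac{1610593}{883} \approx 1824.0$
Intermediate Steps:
$C = 12$ ($C = 20 - 8 = 12$)
$f{\left(n,O \right)} = \frac{4}{-2 + n^{2} + 50 O}$ ($f{\left(n,O \right)} = \frac{4}{-2 + \left(\left(n n + 49 O\right) + O\right)} = \frac{4}{-2 + \left(\left(n^{2} + 49 O\right) + O\right)} = \frac{4}{-2 + \left(n^{2} + 50 O\right)} = \frac{4}{-2 + n^{2} + 50 O}$)
$X{\left(W \right)} = 2 W \left(12 + W\right)$ ($X{\left(W \right)} = \left(W + W\right) \left(W + 12\right) = 2 W \left(12 + W\right)$)
$\left(-992 + X{\left(32 \right)}\right) + f{\left(28,55 \right)} = \left(-992 + 2 \cdot 32 \left(12 + 32\right)\right) + \frac{4}{-2 + 28^{2} + 50 \cdot 55} = \left(-992 + 2 \cdot 32 \cdot 44\right) + \frac{4}{-2 + 784 + 2750} = \left(-992 + 2816\right) + \frac{4}{3532} = 1824 + 4 \cdot \frac{1}{3532} = 1824 + \frac{1}{883} = \frac{1610593}{883}$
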